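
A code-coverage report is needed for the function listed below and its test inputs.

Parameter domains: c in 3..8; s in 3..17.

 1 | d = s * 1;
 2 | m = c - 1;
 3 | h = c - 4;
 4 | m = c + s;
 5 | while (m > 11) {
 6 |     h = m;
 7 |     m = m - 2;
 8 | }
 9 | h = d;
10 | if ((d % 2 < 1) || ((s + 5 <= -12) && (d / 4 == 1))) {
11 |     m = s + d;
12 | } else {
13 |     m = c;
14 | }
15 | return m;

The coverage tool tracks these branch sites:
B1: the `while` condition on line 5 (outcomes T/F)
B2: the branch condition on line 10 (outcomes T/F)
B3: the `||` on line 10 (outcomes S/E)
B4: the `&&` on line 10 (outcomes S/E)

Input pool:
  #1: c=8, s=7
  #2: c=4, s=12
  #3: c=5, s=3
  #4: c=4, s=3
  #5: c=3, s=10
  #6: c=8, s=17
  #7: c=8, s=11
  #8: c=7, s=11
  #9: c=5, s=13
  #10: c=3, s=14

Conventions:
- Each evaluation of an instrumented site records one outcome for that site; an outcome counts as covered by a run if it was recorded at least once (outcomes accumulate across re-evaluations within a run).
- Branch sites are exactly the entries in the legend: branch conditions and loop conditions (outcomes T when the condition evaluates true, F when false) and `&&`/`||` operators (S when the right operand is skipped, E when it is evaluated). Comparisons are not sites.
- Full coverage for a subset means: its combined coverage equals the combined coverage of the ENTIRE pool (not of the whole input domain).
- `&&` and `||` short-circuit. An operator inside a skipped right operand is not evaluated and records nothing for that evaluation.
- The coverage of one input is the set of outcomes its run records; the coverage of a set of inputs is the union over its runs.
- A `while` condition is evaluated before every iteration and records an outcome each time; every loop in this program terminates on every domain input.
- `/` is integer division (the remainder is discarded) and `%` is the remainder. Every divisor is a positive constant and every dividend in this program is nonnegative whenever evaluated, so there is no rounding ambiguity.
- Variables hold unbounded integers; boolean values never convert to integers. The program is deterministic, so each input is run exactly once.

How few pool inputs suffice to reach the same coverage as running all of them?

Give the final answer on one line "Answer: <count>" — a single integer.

#1 (c=8, s=7) -> B1->T, B1->T, B1->F, B3->E, B4->S, B2->F; covered: B1=T, B1=F, B2=F, B3=E, B4=S
#2 (c=4, s=12) -> B1->T, B1->T, B1->T, B1->F, B3->S, B2->T; covered: B1=T, B1=F, B2=T, B3=S
#3 (c=5, s=3) -> B1->F, B3->E, B4->S, B2->F; covered: B1=F, B2=F, B3=E, B4=S
#4 (c=4, s=3) -> B1->F, B3->E, B4->S, B2->F; covered: B1=F, B2=F, B3=E, B4=S
#5 (c=3, s=10) -> B1->T, B1->F, B3->S, B2->T; covered: B1=T, B1=F, B2=T, B3=S
#6 (c=8, s=17) -> B1->T, B1->T, B1->T, B1->T, B1->T, B1->T, B1->T, B1->F, B3->E, B4->S, B2->F; covered: B1=T, B1=F, B2=F, B3=E, B4=S
#7 (c=8, s=11) -> B1->T, B1->T, B1->T, B1->T, B1->F, B3->E, B4->S, B2->F; covered: B1=T, B1=F, B2=F, B3=E, B4=S
#8 (c=7, s=11) -> B1->T, B1->T, B1->T, B1->T, B1->F, B3->E, B4->S, B2->F; covered: B1=T, B1=F, B2=F, B3=E, B4=S
#9 (c=5, s=13) -> B1->T, B1->T, B1->T, B1->T, B1->F, B3->E, B4->S, B2->F; covered: B1=T, B1=F, B2=F, B3=E, B4=S
#10 (c=3, s=14) -> B1->T, B1->T, B1->T, B1->F, B3->S, B2->T; covered: B1=T, B1=F, B2=T, B3=S
together the pool reaches 7 outcomes: B1=T, B1=F, B2=T, B2=F, B3=S, B3=E, B4=S
size 1 is not enough: best union over all size-1 subsets is 5/7
size 2: inputs {1, 2} cover all 7 outcomes, and no lexicographically smaller subset of this size does

Answer: 2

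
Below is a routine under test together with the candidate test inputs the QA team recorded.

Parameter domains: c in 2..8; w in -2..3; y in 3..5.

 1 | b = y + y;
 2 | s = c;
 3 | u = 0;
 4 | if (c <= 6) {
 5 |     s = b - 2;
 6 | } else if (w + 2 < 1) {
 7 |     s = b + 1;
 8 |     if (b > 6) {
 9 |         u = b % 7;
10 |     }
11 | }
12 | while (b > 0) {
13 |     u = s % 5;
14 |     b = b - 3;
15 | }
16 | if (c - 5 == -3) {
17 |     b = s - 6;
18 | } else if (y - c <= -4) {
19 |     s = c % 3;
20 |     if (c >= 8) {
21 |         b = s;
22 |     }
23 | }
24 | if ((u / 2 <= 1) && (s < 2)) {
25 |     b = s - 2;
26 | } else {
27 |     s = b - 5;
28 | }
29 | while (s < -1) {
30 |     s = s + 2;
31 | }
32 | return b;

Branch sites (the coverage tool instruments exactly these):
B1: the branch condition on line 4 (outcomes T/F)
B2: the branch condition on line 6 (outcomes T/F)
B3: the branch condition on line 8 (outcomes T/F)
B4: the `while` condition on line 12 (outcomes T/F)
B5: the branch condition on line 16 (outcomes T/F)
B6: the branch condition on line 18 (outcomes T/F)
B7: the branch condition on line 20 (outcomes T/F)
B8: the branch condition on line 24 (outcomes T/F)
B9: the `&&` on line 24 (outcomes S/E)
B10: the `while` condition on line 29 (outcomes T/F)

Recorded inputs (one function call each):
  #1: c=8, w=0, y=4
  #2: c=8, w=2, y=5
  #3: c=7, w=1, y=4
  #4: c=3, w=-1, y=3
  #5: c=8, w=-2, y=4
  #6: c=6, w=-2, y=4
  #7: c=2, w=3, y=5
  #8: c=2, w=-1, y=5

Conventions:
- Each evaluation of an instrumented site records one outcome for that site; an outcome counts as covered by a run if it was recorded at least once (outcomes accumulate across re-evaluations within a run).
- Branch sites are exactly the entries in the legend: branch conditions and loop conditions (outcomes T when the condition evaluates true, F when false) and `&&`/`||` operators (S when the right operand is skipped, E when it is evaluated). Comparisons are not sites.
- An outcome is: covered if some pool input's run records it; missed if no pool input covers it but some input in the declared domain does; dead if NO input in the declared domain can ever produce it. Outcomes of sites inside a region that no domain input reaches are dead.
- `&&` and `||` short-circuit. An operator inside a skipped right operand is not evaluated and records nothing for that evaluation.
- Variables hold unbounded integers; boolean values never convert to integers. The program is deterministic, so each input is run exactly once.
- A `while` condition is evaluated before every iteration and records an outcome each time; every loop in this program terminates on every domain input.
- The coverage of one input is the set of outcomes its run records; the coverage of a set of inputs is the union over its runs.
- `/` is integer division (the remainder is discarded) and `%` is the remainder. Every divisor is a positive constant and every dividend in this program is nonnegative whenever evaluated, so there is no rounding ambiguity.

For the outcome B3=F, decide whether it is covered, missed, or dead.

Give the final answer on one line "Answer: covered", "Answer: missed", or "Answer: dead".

no pool input records B3=F
but domain input (c=7, w=-2, y=3) does record it -> reachable, so missed

Answer: missed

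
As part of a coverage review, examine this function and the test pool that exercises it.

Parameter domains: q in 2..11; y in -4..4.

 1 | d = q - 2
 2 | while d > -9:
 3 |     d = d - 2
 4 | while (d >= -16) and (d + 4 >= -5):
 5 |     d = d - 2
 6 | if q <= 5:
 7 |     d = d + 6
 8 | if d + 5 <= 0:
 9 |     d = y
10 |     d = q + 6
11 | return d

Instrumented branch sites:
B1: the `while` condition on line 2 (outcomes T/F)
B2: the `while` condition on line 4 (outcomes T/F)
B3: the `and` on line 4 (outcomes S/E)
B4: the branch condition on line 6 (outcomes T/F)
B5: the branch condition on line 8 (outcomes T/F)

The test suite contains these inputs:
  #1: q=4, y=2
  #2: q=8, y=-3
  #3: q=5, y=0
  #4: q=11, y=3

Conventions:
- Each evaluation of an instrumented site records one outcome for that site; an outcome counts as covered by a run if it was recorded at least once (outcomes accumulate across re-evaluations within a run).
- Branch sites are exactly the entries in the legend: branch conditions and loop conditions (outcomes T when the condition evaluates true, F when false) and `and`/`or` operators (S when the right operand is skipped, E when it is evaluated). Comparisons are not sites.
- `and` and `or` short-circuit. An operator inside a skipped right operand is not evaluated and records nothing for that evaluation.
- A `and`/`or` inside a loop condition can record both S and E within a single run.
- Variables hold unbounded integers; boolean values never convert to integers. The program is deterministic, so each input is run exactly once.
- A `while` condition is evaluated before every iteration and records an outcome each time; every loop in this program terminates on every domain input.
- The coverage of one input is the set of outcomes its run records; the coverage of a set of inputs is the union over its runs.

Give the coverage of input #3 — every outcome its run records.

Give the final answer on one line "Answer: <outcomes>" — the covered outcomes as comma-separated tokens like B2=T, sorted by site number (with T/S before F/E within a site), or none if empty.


Running input #3 (q=5, y=0), event by event:
  B1->T, B1->T, B1->T, B1->T, B1->T, B1->T, B1->F, B3->E, B2->T, B3->E
  B2->F, B4->T, B5->T
distinct outcomes covered: B1=T, B1=F, B2=T, B2=F, B3=E, B4=T, B5=T
Answer: B1=T, B1=F, B2=T, B2=F, B3=E, B4=T, B5=T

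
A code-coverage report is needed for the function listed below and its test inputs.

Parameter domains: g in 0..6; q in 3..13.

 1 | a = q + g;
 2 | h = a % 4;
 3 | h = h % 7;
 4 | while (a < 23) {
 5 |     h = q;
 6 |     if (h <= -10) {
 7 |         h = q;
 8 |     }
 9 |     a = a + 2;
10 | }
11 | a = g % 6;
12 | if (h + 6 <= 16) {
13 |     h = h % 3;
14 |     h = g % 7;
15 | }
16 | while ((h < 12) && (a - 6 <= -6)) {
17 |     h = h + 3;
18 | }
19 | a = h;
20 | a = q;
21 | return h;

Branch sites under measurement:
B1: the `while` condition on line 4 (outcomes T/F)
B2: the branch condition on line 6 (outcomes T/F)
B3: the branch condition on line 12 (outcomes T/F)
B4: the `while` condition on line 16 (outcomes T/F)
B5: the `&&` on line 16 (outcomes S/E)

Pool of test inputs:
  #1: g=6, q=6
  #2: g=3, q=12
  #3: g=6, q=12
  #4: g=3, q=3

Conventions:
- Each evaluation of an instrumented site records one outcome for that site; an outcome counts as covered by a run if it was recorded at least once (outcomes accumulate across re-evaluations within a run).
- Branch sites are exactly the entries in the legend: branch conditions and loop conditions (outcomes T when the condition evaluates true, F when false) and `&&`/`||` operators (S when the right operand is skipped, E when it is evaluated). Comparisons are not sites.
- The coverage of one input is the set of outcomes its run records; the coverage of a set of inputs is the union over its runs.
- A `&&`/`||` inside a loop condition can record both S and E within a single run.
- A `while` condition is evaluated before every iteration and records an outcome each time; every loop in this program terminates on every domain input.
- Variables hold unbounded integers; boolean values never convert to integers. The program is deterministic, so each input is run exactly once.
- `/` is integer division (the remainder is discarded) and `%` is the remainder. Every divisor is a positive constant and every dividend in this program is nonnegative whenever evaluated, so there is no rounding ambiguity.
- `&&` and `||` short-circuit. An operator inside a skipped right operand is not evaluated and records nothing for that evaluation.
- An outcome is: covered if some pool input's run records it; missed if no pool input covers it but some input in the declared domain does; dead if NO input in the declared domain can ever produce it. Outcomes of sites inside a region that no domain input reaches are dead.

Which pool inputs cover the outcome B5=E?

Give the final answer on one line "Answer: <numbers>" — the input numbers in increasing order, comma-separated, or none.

input #1 (g=6, q=6): covers B5=E
input #2 (g=3, q=12): misses B5=E
input #3 (g=6, q=12): misses B5=E
input #4 (g=3, q=3): covers B5=E

Answer: 1, 4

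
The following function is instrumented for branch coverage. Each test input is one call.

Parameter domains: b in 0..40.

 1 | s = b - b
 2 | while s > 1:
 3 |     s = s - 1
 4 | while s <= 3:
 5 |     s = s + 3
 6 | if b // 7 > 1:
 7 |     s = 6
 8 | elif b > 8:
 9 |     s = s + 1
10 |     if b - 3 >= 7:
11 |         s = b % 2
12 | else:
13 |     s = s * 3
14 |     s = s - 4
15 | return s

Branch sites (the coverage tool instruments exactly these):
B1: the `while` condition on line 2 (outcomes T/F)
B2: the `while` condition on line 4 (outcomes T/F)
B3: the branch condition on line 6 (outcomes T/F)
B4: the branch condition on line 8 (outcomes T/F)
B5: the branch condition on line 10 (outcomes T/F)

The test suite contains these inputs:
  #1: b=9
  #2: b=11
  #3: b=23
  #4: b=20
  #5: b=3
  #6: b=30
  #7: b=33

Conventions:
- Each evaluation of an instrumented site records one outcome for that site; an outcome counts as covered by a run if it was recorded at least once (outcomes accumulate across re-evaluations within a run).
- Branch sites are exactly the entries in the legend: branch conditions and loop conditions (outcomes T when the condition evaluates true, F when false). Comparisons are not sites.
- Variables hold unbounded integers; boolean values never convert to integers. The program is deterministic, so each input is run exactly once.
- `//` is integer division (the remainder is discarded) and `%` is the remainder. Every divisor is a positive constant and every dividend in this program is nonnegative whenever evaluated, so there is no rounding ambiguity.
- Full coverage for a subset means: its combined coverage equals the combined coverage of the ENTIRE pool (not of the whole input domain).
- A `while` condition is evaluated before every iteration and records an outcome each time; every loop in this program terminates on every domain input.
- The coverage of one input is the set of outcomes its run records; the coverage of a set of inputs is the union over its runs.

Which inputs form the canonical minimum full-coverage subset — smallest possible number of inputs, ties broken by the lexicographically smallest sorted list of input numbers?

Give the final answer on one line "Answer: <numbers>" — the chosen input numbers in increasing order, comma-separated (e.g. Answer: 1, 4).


#1 (b=9) -> B1->F, B2->T, B2->T, B2->F, B3->F, B4->T, B5->F; covered: B1=F, B2=T, B2=F, B3=F, B4=T, B5=F
#2 (b=11) -> B1->F, B2->T, B2->T, B2->F, B3->F, B4->T, B5->T; covered: B1=F, B2=T, B2=F, B3=F, B4=T, B5=T
#3 (b=23) -> B1->F, B2->T, B2->T, B2->F, B3->T; covered: B1=F, B2=T, B2=F, B3=T
#4 (b=20) -> B1->F, B2->T, B2->T, B2->F, B3->T; covered: B1=F, B2=T, B2=F, B3=T
#5 (b=3) -> B1->F, B2->T, B2->T, B2->F, B3->F, B4->F; covered: B1=F, B2=T, B2=F, B3=F, B4=F
#6 (b=30) -> B1->F, B2->T, B2->T, B2->F, B3->T; covered: B1=F, B2=T, B2=F, B3=T
#7 (b=33) -> B1->F, B2->T, B2->T, B2->F, B3->T; covered: B1=F, B2=T, B2=F, B3=T
the full pool covers 9 outcomes: B1=F, B2=T, B2=F, B3=T, B3=F, B4=T, B4=F, B5=T, B5=F
every size-1 subset falls short of the 9 outcomes (best: 6/9)
every size-2 subset falls short of the 9 outcomes (best: 7/9)
every size-3 subset falls short of the 9 outcomes (best: 8/9)
the canonical winner is {1, 2, 3, 5}: size 4, full 9-outcome coverage, earliest index list among size-4 covers
Answer: 1, 2, 3, 5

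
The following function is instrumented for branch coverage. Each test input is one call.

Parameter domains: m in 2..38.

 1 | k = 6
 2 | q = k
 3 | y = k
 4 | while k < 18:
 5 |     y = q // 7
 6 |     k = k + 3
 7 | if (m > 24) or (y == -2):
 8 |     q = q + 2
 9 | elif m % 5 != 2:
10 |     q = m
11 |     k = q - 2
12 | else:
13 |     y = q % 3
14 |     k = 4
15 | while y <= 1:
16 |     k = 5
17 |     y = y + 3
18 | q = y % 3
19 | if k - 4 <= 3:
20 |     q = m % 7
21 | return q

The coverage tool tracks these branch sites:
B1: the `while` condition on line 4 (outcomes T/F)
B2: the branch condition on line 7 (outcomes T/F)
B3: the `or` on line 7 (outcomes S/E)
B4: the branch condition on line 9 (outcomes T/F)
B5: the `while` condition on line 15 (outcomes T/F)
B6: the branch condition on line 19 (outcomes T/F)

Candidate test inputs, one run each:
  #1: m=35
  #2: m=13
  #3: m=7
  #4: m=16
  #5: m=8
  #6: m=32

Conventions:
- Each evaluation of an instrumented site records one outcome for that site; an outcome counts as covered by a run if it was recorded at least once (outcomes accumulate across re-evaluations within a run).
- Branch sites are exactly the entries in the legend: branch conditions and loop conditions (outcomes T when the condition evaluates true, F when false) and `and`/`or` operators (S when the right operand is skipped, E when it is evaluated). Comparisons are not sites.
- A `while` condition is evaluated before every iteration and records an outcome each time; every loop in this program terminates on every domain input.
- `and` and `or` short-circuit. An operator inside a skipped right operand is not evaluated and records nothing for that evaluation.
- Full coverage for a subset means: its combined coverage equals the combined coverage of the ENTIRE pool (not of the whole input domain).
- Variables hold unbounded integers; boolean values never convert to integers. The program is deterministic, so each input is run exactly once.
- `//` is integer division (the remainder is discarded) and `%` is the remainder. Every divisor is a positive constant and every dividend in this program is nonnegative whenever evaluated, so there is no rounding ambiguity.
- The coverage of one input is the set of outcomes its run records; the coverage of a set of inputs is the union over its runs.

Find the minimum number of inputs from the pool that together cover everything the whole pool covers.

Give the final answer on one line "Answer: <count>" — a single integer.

run #1 (m=35) records B1=T, B1=F, B2=T, B3=S, B5=T, B5=F, B6=T
run #2 (m=13) records B1=T, B1=F, B2=F, B3=E, B4=T, B5=T, B5=F, B6=T
run #3 (m=7) records B1=T, B1=F, B2=F, B3=E, B4=F, B5=T, B5=F, B6=T
run #4 (m=16) records B1=T, B1=F, B2=F, B3=E, B4=T, B5=T, B5=F, B6=T
run #5 (m=8) records B1=T, B1=F, B2=F, B3=E, B4=T, B5=T, B5=F, B6=T
run #6 (m=32) records B1=T, B1=F, B2=T, B3=S, B5=T, B5=F, B6=T
the full pool covers 11 outcomes: B1=T, B1=F, B2=T, B2=F, B3=S, B3=E, B4=T, B4=F, B5=T, B5=F, B6=T
every size-1 subset falls short of the 11 outcomes (best: 8/11)
every size-2 subset falls short of the 11 outcomes (best: 10/11)
the canonical winner is {1, 2, 3}: size 3, full 11-outcome coverage, earliest index list among size-3 covers

Answer: 3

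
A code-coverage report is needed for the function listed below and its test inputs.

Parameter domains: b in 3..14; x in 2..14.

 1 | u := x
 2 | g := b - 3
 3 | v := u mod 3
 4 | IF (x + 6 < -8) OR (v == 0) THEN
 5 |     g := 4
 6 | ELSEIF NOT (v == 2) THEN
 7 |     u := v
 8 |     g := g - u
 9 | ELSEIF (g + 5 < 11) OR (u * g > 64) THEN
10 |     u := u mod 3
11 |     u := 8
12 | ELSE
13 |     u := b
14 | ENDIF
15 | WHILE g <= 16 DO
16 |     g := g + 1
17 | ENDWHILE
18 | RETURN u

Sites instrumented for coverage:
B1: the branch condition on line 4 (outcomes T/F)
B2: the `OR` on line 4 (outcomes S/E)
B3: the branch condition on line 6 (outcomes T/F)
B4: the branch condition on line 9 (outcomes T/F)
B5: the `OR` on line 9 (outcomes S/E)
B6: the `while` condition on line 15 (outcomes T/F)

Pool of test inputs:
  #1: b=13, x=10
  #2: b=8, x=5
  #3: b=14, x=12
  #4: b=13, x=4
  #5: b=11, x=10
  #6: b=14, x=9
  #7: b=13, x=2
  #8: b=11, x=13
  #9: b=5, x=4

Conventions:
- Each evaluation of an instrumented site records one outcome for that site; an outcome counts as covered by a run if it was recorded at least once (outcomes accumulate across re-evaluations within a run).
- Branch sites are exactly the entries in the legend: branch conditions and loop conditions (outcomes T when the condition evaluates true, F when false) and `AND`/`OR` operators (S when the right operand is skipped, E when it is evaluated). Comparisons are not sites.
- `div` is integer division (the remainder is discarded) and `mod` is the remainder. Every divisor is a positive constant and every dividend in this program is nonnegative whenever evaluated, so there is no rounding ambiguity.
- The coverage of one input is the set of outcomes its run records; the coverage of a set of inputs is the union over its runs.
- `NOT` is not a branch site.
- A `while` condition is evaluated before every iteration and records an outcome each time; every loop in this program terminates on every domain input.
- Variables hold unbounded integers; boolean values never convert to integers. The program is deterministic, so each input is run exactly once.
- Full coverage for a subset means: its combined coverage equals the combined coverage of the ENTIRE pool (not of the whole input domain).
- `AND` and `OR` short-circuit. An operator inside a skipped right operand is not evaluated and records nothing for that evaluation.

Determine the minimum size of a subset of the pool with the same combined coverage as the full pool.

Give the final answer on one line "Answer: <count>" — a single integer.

run #1 (b=13, x=10) runs B2->E, B1->F, B3->T, B6->T, B6->T, B6->T, B6->T, B6->T, B6->T, B6->T, B6->T, B6->F; records B1=F, B2=E, B3=T, B6=T, B6=F
run #2 (b=8, x=5) runs B2->E, B1->F, B3->F, B5->S, B4->T, B6->T, B6->T, B6->T, B6->T, B6->T, B6->T, B6->T, B6->T, B6->T, ...; records B1=F, B2=E, B3=F, B4=T, B5=S, B6=T, B6=F
run #3 (b=14, x=12) runs B2->E, B1->T, B6->T, B6->T, B6->T, B6->T, B6->T, B6->T, B6->T, B6->T, B6->T, B6->T, B6->T, B6->T, ...; records B1=T, B2=E, B6=T, B6=F
run #4 (b=13, x=4) runs B2->E, B1->F, B3->T, B6->T, B6->T, B6->T, B6->T, B6->T, B6->T, B6->T, B6->T, B6->F; records B1=F, B2=E, B3=T, B6=T, B6=F
run #5 (b=11, x=10) runs B2->E, B1->F, B3->T, B6->T, B6->T, B6->T, B6->T, B6->T, B6->T, B6->T, B6->T, B6->T, B6->T, B6->F; records B1=F, B2=E, B3=T, B6=T, B6=F
run #6 (b=14, x=9) runs B2->E, B1->T, B6->T, B6->T, B6->T, B6->T, B6->T, B6->T, B6->T, B6->T, B6->T, B6->T, B6->T, B6->T, ...; records B1=T, B2=E, B6=T, B6=F
run #7 (b=13, x=2) runs B2->E, B1->F, B3->F, B5->E, B4->F, B6->T, B6->T, B6->T, B6->T, B6->T, B6->T, B6->T, B6->F; records B1=F, B2=E, B3=F, B4=F, B5=E, B6=T, B6=F
run #8 (b=11, x=13) runs B2->E, B1->F, B3->T, B6->T, B6->T, B6->T, B6->T, B6->T, B6->T, B6->T, B6->T, B6->T, B6->T, B6->F; records B1=F, B2=E, B3=T, B6=T, B6=F
run #9 (b=5, x=4) runs B2->E, B1->F, B3->T, B6->T, B6->T, B6->T, B6->T, B6->T, B6->T, B6->T, B6->T, B6->T, B6->T, B6->T, ...; records B1=F, B2=E, B3=T, B6=T, B6=F
pool-wide coverage (11 outcomes): B1=T, B1=F, B2=E, B3=T, B3=F, B4=T, B4=F, B5=S, B5=E, B6=T, B6=F
no size-1 subset reaches all 11 outcomes (best union: 7/11)
no size-2 subset reaches all 11 outcomes (best union: 9/11)
no size-3 subset reaches all 11 outcomes (best union: 10/11)
at size 4, {1, 2, 3, 7} reaches all 11 outcomes; every lexicographically earlier size-4 subset fails

Answer: 4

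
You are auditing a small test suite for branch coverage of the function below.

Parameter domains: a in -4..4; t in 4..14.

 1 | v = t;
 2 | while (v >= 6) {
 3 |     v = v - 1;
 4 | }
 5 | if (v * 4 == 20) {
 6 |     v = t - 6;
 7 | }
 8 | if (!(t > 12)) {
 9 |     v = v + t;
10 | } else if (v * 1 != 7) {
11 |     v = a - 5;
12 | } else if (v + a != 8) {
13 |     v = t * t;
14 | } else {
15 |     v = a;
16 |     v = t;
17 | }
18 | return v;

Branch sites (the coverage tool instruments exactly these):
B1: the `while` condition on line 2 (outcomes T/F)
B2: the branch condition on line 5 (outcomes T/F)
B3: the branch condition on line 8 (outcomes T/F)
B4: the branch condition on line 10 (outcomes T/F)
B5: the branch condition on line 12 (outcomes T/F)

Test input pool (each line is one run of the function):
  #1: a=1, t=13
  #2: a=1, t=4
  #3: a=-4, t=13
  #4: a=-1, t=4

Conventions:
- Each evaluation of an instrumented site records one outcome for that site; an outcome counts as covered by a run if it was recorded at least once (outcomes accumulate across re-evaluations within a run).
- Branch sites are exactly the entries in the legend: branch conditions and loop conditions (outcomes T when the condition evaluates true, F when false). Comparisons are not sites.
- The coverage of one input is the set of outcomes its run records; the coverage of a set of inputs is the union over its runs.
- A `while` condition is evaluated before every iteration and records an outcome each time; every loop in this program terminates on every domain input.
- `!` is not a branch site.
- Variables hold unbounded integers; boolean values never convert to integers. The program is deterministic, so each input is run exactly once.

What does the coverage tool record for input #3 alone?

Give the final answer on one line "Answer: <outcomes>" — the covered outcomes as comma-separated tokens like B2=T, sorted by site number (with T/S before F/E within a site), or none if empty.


Tracing the run of input #3 (a=-4, t=13):
  B1->T, B1->T, B1->T, B1->T, B1->T, B1->T, B1->T, B1->T, B1->F, B2->T
  B3->F, B4->F, B5->T
distinct outcomes covered: B1=T, B1=F, B2=T, B3=F, B4=F, B5=T
Answer: B1=T, B1=F, B2=T, B3=F, B4=F, B5=T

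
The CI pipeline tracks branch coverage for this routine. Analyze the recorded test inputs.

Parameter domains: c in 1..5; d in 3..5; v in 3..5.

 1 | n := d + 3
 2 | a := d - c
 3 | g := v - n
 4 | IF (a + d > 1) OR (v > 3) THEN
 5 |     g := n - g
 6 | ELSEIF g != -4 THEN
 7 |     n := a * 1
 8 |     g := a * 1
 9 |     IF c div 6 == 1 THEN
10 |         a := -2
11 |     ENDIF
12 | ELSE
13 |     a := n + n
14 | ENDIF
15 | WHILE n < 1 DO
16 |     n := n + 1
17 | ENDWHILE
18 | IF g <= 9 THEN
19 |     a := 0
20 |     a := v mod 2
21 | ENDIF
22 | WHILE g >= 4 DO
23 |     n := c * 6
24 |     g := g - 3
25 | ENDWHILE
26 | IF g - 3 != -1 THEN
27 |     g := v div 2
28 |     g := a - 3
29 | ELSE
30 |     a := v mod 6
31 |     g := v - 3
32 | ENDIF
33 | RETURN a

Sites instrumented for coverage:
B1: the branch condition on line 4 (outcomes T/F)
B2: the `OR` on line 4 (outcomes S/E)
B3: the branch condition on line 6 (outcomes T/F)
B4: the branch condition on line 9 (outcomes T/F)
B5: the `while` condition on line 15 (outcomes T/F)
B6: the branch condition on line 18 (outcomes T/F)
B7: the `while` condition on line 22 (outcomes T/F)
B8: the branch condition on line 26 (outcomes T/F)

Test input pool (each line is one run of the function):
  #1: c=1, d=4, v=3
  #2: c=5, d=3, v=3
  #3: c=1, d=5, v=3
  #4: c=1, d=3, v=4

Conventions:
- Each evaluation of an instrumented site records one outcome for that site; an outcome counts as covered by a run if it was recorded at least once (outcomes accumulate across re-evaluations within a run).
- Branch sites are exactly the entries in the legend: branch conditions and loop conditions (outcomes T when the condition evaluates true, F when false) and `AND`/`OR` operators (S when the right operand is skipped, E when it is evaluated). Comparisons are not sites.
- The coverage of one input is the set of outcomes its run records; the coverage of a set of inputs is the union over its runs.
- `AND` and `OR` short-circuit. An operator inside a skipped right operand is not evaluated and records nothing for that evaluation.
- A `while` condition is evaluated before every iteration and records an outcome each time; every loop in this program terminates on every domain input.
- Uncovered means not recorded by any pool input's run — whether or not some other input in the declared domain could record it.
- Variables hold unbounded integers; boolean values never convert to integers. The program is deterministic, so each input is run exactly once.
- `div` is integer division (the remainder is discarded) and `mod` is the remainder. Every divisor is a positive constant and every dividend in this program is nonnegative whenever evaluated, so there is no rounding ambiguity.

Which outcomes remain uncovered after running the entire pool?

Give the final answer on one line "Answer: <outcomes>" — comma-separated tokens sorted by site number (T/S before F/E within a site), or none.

input #1, c=1, d=4, v=3: events B2->S, B1->T, B5->F, B6->F, B7->T, B7->T, B7->T, B7->F, B8->F; outcomes B1=T, B2=S, B5=F, B6=F, B7=T, B7=F, B8=F
input #2, c=5, d=3, v=3: events B2->E, B1->F, B3->T, B4->F, B5->T, B5->T, B5->T, B5->F, B6->T, B7->F, B8->T; outcomes B1=F, B2=E, B3=T, B4=F, B5=T, B5=F, B6=T, B7=F, B8=T
input #3, c=1, d=5, v=3: events B2->S, B1->T, B5->F, B6->F, B7->T, B7->T, B7->T, B7->T, B7->F, B8->T; outcomes B1=T, B2=S, B5=F, B6=F, B7=T, B7=F, B8=T
input #4, c=1, d=3, v=4: events B2->S, B1->T, B5->F, B6->T, B7->T, B7->T, B7->F, B8->F; outcomes B1=T, B2=S, B5=F, B6=T, B7=T, B7=F, B8=F
union over the pool: B1=T, B1=F, B2=S, B2=E, B3=T, B4=F, B5=T, B5=F, B6=T, B6=F, B7=T, B7=F, B8=T, B8=F
uncovered (2 of 16): B3=F, B4=T

Answer: B3=F, B4=T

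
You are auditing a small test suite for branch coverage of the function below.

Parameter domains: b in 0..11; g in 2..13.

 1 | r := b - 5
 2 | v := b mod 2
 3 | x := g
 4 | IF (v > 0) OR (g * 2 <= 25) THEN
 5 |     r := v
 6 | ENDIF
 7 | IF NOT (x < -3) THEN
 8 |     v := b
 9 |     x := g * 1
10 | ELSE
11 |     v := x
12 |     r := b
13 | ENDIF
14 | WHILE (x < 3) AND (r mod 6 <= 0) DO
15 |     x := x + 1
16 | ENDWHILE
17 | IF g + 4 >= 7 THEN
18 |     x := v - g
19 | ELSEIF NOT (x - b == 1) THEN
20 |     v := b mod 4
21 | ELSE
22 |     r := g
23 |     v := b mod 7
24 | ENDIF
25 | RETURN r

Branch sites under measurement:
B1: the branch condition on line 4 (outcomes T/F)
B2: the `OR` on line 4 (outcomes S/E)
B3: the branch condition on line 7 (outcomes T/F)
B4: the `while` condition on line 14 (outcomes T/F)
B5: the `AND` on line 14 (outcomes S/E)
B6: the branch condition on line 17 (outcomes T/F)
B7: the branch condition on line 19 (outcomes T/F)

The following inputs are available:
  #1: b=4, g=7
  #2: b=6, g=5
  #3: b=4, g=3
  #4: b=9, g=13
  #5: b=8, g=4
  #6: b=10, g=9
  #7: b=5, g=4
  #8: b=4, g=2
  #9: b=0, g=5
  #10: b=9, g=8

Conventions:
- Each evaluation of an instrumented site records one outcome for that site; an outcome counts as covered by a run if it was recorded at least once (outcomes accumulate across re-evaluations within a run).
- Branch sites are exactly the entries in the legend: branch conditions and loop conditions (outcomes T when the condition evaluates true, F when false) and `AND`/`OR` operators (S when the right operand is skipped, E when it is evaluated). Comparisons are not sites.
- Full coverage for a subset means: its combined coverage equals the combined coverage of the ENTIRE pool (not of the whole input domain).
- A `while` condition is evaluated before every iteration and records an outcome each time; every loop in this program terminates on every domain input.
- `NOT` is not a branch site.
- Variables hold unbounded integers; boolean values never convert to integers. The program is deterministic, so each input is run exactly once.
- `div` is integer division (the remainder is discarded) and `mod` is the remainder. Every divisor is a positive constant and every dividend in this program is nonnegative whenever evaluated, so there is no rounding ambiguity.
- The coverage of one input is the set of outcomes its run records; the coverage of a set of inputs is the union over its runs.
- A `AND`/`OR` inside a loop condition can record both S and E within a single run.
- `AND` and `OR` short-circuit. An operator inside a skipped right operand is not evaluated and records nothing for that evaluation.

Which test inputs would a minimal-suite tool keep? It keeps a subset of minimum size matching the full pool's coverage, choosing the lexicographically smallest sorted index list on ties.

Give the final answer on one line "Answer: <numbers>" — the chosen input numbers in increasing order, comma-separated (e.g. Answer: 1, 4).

test 1 (b=4, g=7) hits B1=T, B2=E, B3=T, B4=F, B5=S, B6=T
test 2 (b=6, g=5) hits B1=T, B2=E, B3=T, B4=F, B5=S, B6=T
test 3 (b=4, g=3) hits B1=T, B2=E, B3=T, B4=F, B5=S, B6=T
test 4 (b=9, g=13) hits B1=T, B2=S, B3=T, B4=F, B5=S, B6=T
test 5 (b=8, g=4) hits B1=T, B2=E, B3=T, B4=F, B5=S, B6=T
test 6 (b=10, g=9) hits B1=T, B2=E, B3=T, B4=F, B5=S, B6=T
test 7 (b=5, g=4) hits B1=T, B2=S, B3=T, B4=F, B5=S, B6=T
test 8 (b=4, g=2) hits B1=T, B2=E, B3=T, B4=T, B4=F, B5=S, B5=E, B6=F, B7=T
test 9 (b=0, g=5) hits B1=T, B2=E, B3=T, B4=F, B5=S, B6=T
test 10 (b=9, g=8) hits B1=T, B2=S, B3=T, B4=F, B5=S, B6=T
pool-wide coverage (11 outcomes): B1=T, B2=S, B2=E, B3=T, B4=T, B4=F, B5=S, B5=E, B6=T, B6=F, B7=T
checked all size-1 subsets: none covers 11 outcomes (max 9/11)
at size 2, {4, 8} reaches all 11 outcomes; every lexicographically earlier size-2 subset fails

Answer: 4, 8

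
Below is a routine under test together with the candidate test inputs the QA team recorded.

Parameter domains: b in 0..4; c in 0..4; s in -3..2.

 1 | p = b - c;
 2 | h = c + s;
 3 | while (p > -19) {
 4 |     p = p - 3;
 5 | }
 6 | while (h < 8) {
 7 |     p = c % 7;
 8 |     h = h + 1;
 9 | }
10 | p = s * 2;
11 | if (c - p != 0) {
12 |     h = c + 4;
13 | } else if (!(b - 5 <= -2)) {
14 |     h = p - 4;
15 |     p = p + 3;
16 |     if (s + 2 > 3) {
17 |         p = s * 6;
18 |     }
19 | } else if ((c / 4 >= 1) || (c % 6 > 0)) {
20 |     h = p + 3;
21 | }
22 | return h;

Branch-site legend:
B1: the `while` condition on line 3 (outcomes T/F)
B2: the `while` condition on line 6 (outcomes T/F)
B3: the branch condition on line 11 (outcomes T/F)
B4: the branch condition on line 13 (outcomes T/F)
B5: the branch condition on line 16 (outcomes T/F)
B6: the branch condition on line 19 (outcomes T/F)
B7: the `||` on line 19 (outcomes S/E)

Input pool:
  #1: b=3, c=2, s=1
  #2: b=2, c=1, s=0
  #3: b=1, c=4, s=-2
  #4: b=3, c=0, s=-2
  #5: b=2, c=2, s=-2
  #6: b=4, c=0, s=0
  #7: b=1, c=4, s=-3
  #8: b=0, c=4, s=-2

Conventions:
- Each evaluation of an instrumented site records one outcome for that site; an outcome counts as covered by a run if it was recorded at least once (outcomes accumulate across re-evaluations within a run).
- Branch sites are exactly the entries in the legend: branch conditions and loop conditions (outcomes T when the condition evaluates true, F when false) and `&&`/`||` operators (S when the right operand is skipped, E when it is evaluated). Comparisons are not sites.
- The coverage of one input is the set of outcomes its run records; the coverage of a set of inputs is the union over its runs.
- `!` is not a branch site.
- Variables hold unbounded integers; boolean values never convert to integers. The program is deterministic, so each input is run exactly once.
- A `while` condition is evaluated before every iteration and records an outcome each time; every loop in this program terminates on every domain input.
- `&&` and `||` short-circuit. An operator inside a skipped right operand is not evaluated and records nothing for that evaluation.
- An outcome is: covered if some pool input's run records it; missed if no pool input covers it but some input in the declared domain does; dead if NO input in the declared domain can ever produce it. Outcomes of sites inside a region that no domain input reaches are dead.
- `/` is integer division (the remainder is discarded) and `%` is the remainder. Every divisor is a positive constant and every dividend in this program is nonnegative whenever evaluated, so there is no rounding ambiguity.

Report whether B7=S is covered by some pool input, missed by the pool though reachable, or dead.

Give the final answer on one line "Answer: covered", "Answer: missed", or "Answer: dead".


no pool input records B7=S
but domain input (b=0, c=4, s=2) does record it -> reachable, so missed
Answer: missed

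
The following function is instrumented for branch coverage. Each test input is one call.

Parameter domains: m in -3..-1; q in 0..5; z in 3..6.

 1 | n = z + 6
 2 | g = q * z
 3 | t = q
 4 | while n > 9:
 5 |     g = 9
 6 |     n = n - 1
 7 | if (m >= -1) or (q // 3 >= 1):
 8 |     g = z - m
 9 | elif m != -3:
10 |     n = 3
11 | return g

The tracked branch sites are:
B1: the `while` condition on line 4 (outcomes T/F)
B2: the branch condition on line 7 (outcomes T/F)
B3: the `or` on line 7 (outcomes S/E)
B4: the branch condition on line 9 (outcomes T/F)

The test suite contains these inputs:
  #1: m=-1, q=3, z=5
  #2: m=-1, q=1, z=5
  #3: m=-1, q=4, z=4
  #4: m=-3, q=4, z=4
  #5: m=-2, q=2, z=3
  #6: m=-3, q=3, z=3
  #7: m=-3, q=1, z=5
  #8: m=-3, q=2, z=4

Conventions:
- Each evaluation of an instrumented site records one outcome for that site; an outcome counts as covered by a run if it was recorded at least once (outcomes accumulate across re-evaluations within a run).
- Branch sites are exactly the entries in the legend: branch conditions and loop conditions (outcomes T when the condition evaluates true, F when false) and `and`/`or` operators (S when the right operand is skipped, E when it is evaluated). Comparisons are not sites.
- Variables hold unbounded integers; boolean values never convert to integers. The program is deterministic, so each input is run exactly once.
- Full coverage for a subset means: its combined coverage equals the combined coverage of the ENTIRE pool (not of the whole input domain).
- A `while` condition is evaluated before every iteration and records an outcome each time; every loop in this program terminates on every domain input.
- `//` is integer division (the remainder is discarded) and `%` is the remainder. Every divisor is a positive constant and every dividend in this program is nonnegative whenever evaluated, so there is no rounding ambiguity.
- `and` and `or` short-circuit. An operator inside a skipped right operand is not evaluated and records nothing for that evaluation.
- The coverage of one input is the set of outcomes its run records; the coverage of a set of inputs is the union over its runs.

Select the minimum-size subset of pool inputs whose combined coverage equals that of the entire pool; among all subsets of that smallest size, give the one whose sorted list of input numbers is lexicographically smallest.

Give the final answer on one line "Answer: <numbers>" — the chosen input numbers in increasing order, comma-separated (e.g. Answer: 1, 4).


test 1 (m=-1, q=3, z=5) fires B1->T, B1->T, B1->F, B3->S, B2->T; hits B1=T, B1=F, B2=T, B3=S
test 2 (m=-1, q=1, z=5) fires B1->T, B1->T, B1->F, B3->S, B2->T; hits B1=T, B1=F, B2=T, B3=S
test 3 (m=-1, q=4, z=4) fires B1->T, B1->F, B3->S, B2->T; hits B1=T, B1=F, B2=T, B3=S
test 4 (m=-3, q=4, z=4) fires B1->T, B1->F, B3->E, B2->T; hits B1=T, B1=F, B2=T, B3=E
test 5 (m=-2, q=2, z=3) fires B1->F, B3->E, B2->F, B4->T; hits B1=F, B2=F, B3=E, B4=T
test 6 (m=-3, q=3, z=3) fires B1->F, B3->E, B2->T; hits B1=F, B2=T, B3=E
test 7 (m=-3, q=1, z=5) fires B1->T, B1->T, B1->F, B3->E, B2->F, B4->F; hits B1=T, B1=F, B2=F, B3=E, B4=F
test 8 (m=-3, q=2, z=4) fires B1->T, B1->F, B3->E, B2->F, B4->F; hits B1=T, B1=F, B2=F, B3=E, B4=F
together the pool reaches 8 outcomes: B1=T, B1=F, B2=T, B2=F, B3=S, B3=E, B4=T, B4=F
no size-1 subset reaches all 8 outcomes (best union: 5/8)
no size-2 subset reaches all 8 outcomes (best union: 7/8)
size 3: inputs {1, 5, 7} cover all 8 outcomes, and no lexicographically smaller subset of this size does
Answer: 1, 5, 7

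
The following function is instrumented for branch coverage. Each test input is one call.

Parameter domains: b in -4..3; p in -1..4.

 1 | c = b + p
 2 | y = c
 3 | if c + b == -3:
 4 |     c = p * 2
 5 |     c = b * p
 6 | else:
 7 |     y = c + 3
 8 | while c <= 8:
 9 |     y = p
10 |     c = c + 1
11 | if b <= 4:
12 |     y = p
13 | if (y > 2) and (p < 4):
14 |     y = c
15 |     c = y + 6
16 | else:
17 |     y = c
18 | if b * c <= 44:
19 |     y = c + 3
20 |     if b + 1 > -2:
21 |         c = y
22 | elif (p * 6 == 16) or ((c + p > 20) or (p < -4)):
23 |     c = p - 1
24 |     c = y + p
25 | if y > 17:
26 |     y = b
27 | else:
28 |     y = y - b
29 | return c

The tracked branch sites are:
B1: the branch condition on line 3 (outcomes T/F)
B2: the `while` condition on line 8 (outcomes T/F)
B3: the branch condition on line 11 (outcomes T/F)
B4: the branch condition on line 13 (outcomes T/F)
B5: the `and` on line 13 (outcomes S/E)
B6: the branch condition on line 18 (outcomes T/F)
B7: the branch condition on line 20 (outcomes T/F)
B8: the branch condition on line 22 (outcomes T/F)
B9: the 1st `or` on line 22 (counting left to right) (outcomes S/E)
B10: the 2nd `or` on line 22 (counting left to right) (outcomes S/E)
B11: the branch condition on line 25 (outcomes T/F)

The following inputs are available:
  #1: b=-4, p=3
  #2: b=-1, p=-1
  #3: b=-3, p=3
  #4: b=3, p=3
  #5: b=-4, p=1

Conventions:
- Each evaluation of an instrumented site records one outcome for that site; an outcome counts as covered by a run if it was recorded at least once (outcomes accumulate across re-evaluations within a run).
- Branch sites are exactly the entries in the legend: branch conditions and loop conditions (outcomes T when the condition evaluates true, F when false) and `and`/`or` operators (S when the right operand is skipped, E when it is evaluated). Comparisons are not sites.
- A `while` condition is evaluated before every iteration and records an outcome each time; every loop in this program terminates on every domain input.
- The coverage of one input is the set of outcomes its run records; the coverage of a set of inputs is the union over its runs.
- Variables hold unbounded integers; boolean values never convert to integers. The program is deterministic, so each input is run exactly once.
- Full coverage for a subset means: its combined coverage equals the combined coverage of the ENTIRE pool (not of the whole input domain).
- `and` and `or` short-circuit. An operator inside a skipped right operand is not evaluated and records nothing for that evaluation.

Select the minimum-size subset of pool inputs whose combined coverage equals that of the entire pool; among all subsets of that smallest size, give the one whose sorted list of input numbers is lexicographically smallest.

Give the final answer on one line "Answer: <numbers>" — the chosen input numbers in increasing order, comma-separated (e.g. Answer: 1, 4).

#1 (b=-4, p=3) -> B1->F, B2->T, B2->T, B2->T, B2->T, B2->T, B2->T, B2->T, B2->T, B2->T, B2->T, B2->F, B3->T, B5->E, ...; covered: B1=F, B2=T, B2=F, B3=T, B4=T, B5=E, B6=T, B7=F, B11=T
#2 (b=-1, p=-1) -> B1->T, B2->T, B2->T, B2->T, B2->T, B2->T, B2->T, B2->T, B2->T, B2->F, B3->T, B5->S, B4->F, B6->T, ...; covered: B1=T, B2=T, B2=F, B3=T, B4=F, B5=S, B6=T, B7=T, B11=F
#3 (b=-3, p=3) -> B1->T, B2->T, B2->T, B2->T, B2->T, B2->T, B2->T, B2->T, B2->T, B2->T, B2->T, B2->T, B2->T, B2->T, ...; covered: B1=T, B2=T, B2=F, B3=T, B4=T, B5=E, B6=T, B7=F, B11=T
#4 (b=3, p=3) -> B1->F, B2->T, B2->T, B2->T, B2->F, B3->T, B5->E, B4->T, B6->F, B9->E, B10->E, B8->F, B11->F; covered: B1=F, B2=T, B2=F, B3=T, B4=T, B5=E, B6=F, B8=F, B9=E, B10=E, B11=F
#5 (b=-4, p=1) -> B1->F, B2->T, B2->T, B2->T, B2->T, B2->T, B2->T, B2->T, B2->T, B2->T, B2->T, B2->T, B2->T, B2->F, ...; covered: B1=F, B2=T, B2=F, B3=T, B4=F, B5=S, B6=T, B7=F, B11=F
together the pool reaches 18 outcomes: B1=T, B1=F, B2=T, B2=F, B3=T, B4=T, B4=F, B5=S, B5=E, B6=T, B6=F, B7=T, B7=F, B8=F, B9=E, B10=E, B11=T, B11=F
every size-1 subset falls short of the 18 outcomes (best: 11/18)
every size-2 subset falls short of the 18 outcomes (best: 16/18)
the canonical winner is {1, 2, 4}: size 3, full 18-outcome coverage, earliest index list among size-3 covers

Answer: 1, 2, 4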